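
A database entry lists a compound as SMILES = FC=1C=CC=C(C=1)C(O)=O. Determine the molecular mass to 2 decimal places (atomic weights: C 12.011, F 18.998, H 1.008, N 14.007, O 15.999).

140.11 g/mol

First, the molecular formula is C7H5FO2 (counting implicit H from valence).
  C: 7 × 12.011 = 84.077
  F: 1 × 18.998 = 18.998
  H: 5 × 1.008 = 5.040
  O: 2 × 15.999 = 31.998
Sum: 7×12.011 + 1×18.998 + 5×1.008 + 2×15.999 = 140.113 → 140.11 g/mol.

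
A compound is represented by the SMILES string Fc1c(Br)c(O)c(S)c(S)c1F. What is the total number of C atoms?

Count every carbon token in the SMILES (each C, including those in ring-closure positions and inside branches).
Carbon count: 6.

6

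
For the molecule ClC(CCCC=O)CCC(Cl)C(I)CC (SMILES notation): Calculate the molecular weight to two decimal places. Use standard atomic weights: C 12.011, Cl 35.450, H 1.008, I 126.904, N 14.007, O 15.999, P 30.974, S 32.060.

First, the molecular formula is C11H19Cl2IO (counting implicit H from valence).
  C: 11 × 12.011 = 132.121
  Cl: 2 × 35.450 = 70.900
  H: 19 × 1.008 = 19.152
  I: 1 × 126.904 = 126.904
  O: 1 × 15.999 = 15.999
Sum: 11×12.011 + 2×35.450 + 19×1.008 + 1×126.904 + 1×15.999 = 365.076 → 365.08 g/mol.

365.08 g/mol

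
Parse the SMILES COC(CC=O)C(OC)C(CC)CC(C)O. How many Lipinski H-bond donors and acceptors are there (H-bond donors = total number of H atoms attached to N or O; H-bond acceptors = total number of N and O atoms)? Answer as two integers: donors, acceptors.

1, 4

Donors: find every N or O and count the H atoms it carries.
  atom 2 (O): bond orders sum to 2 → 0 H
  atom 6 (O): bond orders sum to 2 → 0 H
  atom 8 (O): bond orders sum to 2 → 0 H
  atom 16 (O): bond orders sum to 1 → 1 H
Lipinski HBD = 1.
Acceptors: N atoms = 0, O atoms = 4 → HBA = 4.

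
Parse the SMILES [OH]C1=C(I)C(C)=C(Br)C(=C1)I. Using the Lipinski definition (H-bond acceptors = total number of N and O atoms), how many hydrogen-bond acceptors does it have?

1

N atoms: 0; O atoms: 1.
Lipinski HBA = 0 + 1 = 1.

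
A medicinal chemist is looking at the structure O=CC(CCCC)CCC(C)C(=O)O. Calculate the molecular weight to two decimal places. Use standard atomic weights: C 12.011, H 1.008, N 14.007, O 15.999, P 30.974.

First, the molecular formula is C11H20O3 (counting implicit H from valence).
  C: 11 × 12.011 = 132.121
  H: 20 × 1.008 = 20.160
  O: 3 × 15.999 = 47.997
Sum: 11×12.011 + 20×1.008 + 3×15.999 = 200.278 → 200.28 g/mol.

200.28 g/mol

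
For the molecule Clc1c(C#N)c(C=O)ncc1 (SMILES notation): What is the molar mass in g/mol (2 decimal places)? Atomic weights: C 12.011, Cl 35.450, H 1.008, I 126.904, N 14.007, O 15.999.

First, the molecular formula is C7H3ClN2O (counting implicit H from valence).
  C: 7 × 12.011 = 84.077
  Cl: 1 × 35.450 = 35.450
  H: 3 × 1.008 = 3.024
  N: 2 × 14.007 = 28.014
  O: 1 × 15.999 = 15.999
Sum: 7×12.011 + 1×35.450 + 3×1.008 + 2×14.007 + 1×15.999 = 166.564 → 166.56 g/mol.

166.56 g/mol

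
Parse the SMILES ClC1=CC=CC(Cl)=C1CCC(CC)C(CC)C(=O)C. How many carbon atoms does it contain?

Count every carbon token in the SMILES (each C, including those in ring-closure positions and inside branches).
Carbon count: 16.

16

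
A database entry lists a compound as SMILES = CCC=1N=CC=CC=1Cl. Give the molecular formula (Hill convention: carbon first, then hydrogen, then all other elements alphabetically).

Walk through each heavy atom and fill implicit hydrogens from standard valence (C 4, N 3, O 2, S 2, halogen 1):
  atom 1: C, bond orders sum to 1 (valence 4) → 3 H
  atom 2: C, bond orders sum to 2 (valence 4) → 2 H
  atom 3: C, bond orders sum to 4 (valence 4) → 0 H
  atom 4: N, bond orders sum to 3 (valence 3) → 0 H
  atom 5: C, bond orders sum to 3 (valence 4) → 1 H
  atom 6: C, bond orders sum to 3 (valence 4) → 1 H
  atom 7: C, bond orders sum to 3 (valence 4) → 1 H
  atom 8: C, bond orders sum to 4 (valence 4) → 0 H
  atom 9: Cl (halogen, monovalent) → 0 H
Totals → C:7, H:8, Cl:1, N:1.
In Hill order: C7H8ClN.

C7H8ClN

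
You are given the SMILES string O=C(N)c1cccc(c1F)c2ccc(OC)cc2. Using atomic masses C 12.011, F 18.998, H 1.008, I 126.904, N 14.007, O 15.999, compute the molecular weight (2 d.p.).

First, the molecular formula is C14H12FNO2 (counting implicit H from valence).
  C: 14 × 12.011 = 168.154
  F: 1 × 18.998 = 18.998
  H: 12 × 1.008 = 12.096
  N: 1 × 14.007 = 14.007
  O: 2 × 15.999 = 31.998
Sum: 14×12.011 + 1×18.998 + 12×1.008 + 1×14.007 + 2×15.999 = 245.253 → 245.25 g/mol.

245.25 g/mol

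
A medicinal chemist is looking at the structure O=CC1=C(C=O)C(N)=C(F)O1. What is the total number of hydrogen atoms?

Walk through each heavy atom and fill implicit hydrogens from standard valence (C 4, N 3, O 2, S 2, halogen 1):
  atom 1: O, bond orders sum to 2 (valence 2) → 0 H
  atom 2: C, bond orders sum to 3 (valence 4) → 1 H
  atom 3: C, bond orders sum to 4 (valence 4) → 0 H
  atom 4: C, bond orders sum to 4 (valence 4) → 0 H
  atom 5: C, bond orders sum to 3 (valence 4) → 1 H
  atom 6: O, bond orders sum to 2 (valence 2) → 0 H
  atom 7: C, bond orders sum to 4 (valence 4) → 0 H
  atom 8: N, bond orders sum to 1 (valence 3) → 2 H
  atom 9: C, bond orders sum to 4 (valence 4) → 0 H
  atom 10: F (halogen, monovalent) → 0 H
  atom 11: O, bond orders sum to 2 (valence 2) → 0 H
Total hydrogens: 4.

4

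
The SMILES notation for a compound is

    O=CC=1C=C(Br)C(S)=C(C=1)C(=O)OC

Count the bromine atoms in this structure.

Scan the SMILES for Br atoms (remember two-letter symbols like Cl and Br are single atoms).
Bromine count: 1.

1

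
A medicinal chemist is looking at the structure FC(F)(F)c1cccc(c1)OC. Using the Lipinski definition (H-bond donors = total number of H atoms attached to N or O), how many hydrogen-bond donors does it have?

0

Donors: find every N or O and count the H atoms it carries.
  atom 11 (O): bond orders sum to 2 → 0 H
Lipinski HBD = 0.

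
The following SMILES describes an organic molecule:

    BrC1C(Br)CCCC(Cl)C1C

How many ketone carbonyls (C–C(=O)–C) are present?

0

Scan the SMILES for the ketone motif — none present.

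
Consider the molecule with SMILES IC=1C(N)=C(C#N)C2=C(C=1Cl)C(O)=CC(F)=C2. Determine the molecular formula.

Walk through each heavy atom and fill implicit hydrogens from standard valence (C 4, N 3, O 2, S 2, halogen 1):
  atom 1: I (halogen, monovalent) → 0 H
  atom 2: C, bond orders sum to 4 (valence 4) → 0 H
  atom 3: C, bond orders sum to 4 (valence 4) → 0 H
  atom 4: N, bond orders sum to 1 (valence 3) → 2 H
  atom 5: C, bond orders sum to 4 (valence 4) → 0 H
  atom 6: C, bond orders sum to 4 (valence 4) → 0 H
  atom 7: N, bond orders sum to 3 (valence 3) → 0 H
  atom 8: C, bond orders sum to 4 (valence 4) → 0 H
  atom 9: C, bond orders sum to 4 (valence 4) → 0 H
  atom 10: C, bond orders sum to 4 (valence 4) → 0 H
  atom 11: Cl (halogen, monovalent) → 0 H
  atom 12: C, bond orders sum to 4 (valence 4) → 0 H
  atom 13: O, bond orders sum to 1 (valence 2) → 1 H
  atom 14: C, bond orders sum to 3 (valence 4) → 1 H
  atom 15: C, bond orders sum to 4 (valence 4) → 0 H
  atom 16: F (halogen, monovalent) → 0 H
  atom 17: C, bond orders sum to 3 (valence 4) → 1 H
Totals → C:11, H:5, Cl:1, F:1, I:1, N:2, O:1.

C11H5ClFIN2O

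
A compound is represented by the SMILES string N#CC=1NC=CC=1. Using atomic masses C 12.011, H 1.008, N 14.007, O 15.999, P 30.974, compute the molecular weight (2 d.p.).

92.10 g/mol

First, the molecular formula is C5H4N2 (counting implicit H from valence).
  C: 5 × 12.011 = 60.055
  H: 4 × 1.008 = 4.032
  N: 2 × 14.007 = 28.014
Sum: 5×12.011 + 4×1.008 + 2×14.007 = 92.101 → 92.10 g/mol.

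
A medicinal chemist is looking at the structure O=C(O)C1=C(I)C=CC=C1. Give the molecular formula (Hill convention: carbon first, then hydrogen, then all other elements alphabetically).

Walk through each heavy atom and fill implicit hydrogens from standard valence (C 4, N 3, O 2, S 2, halogen 1):
  atom 1: O, bond orders sum to 2 (valence 2) → 0 H
  atom 2: C, bond orders sum to 4 (valence 4) → 0 H
  atom 3: O, bond orders sum to 1 (valence 2) → 1 H
  atom 4: C, bond orders sum to 4 (valence 4) → 0 H
  atom 5: C, bond orders sum to 4 (valence 4) → 0 H
  atom 6: I (halogen, monovalent) → 0 H
  atom 7: C, bond orders sum to 3 (valence 4) → 1 H
  atom 8: C, bond orders sum to 3 (valence 4) → 1 H
  atom 9: C, bond orders sum to 3 (valence 4) → 1 H
  atom 10: C, bond orders sum to 3 (valence 4) → 1 H
Totals → C:7, H:5, I:1, O:2.

C7H5IO2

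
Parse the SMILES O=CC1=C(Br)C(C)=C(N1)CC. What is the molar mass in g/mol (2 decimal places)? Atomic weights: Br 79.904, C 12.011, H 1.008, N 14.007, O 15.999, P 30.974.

First, the molecular formula is C8H10BrNO (counting implicit H from valence).
  Br: 1 × 79.904 = 79.904
  C: 8 × 12.011 = 96.088
  H: 10 × 1.008 = 10.080
  N: 1 × 14.007 = 14.007
  O: 1 × 15.999 = 15.999
Sum: 1×79.904 + 8×12.011 + 10×1.008 + 1×14.007 + 1×15.999 = 216.078 → 216.08 g/mol.

216.08 g/mol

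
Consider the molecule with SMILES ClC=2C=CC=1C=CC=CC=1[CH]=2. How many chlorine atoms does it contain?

1

Scan the SMILES for Cl atoms (remember two-letter symbols like Cl and Br are single atoms).
Chlorine count: 1.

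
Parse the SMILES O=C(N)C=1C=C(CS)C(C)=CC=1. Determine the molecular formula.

Walk through each heavy atom and fill implicit hydrogens from standard valence (C 4, N 3, O 2, S 2, halogen 1):
  atom 1: O, bond orders sum to 2 (valence 2) → 0 H
  atom 2: C, bond orders sum to 4 (valence 4) → 0 H
  atom 3: N, bond orders sum to 1 (valence 3) → 2 H
  atom 4: C, bond orders sum to 4 (valence 4) → 0 H
  atom 5: C, bond orders sum to 3 (valence 4) → 1 H
  atom 6: C, bond orders sum to 4 (valence 4) → 0 H
  atom 7: C, bond orders sum to 2 (valence 4) → 2 H
  atom 8: S, bond orders sum to 1 (valence 2) → 1 H
  atom 9: C, bond orders sum to 4 (valence 4) → 0 H
  atom 10: C, bond orders sum to 1 (valence 4) → 3 H
  atom 11: C, bond orders sum to 3 (valence 4) → 1 H
  atom 12: C, bond orders sum to 3 (valence 4) → 1 H
Totals → C:9, H:11, N:1, O:1, S:1.

C9H11NOS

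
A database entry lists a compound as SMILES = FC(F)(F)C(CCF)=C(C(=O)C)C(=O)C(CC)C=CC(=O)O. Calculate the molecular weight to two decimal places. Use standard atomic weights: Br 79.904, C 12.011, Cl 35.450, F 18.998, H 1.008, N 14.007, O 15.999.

First, the molecular formula is C14H16F4O4 (counting implicit H from valence).
  C: 14 × 12.011 = 168.154
  F: 4 × 18.998 = 75.992
  H: 16 × 1.008 = 16.128
  O: 4 × 15.999 = 63.996
Sum: 14×12.011 + 4×18.998 + 16×1.008 + 4×15.999 = 324.270 → 324.27 g/mol.

324.27 g/mol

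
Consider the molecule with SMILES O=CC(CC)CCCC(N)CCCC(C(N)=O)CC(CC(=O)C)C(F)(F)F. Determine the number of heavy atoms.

Every atom symbol written in the SMILES (organic subset) is one heavy atom; implicit H are not written.
Heavy atoms by element → C:19, F:3, N:2, O:3.
Total: 27.

27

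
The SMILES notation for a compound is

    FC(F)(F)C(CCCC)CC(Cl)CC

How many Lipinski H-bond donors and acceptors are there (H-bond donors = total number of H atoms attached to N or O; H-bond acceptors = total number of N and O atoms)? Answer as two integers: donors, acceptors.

0, 0

Donors: find every N or O and count the H atoms it carries.
  (no N or O atoms present)
Lipinski HBD = 0.
Acceptors: N atoms = 0, O atoms = 0 → HBA = 0.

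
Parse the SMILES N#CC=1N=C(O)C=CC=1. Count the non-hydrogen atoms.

Every atom symbol written in the SMILES (organic subset) is one heavy atom; implicit H are not written.
Heavy atoms by element → C:6, N:2, O:1.
Total: 9.

9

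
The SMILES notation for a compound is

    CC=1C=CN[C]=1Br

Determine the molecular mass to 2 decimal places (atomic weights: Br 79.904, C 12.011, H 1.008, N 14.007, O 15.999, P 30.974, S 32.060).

First, the molecular formula is C5H6BrN (counting implicit H from valence).
  Br: 1 × 79.904 = 79.904
  C: 5 × 12.011 = 60.055
  H: 6 × 1.008 = 6.048
  N: 1 × 14.007 = 14.007
Sum: 1×79.904 + 5×12.011 + 6×1.008 + 1×14.007 = 160.014 → 160.01 g/mol.

160.01 g/mol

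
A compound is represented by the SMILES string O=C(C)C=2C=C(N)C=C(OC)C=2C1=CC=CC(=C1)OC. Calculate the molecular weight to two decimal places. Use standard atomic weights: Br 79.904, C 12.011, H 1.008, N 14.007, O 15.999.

271.32 g/mol

First, the molecular formula is C16H17NO3 (counting implicit H from valence).
  C: 16 × 12.011 = 192.176
  H: 17 × 1.008 = 17.136
  N: 1 × 14.007 = 14.007
  O: 3 × 15.999 = 47.997
Sum: 16×12.011 + 17×1.008 + 1×14.007 + 3×15.999 = 271.316 → 271.32 g/mol.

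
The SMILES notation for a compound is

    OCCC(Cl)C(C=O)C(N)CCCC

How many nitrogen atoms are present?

1

Scan the SMILES for N atoms (remember two-letter symbols like Cl and Br are single atoms).
Nitrogen count: 1.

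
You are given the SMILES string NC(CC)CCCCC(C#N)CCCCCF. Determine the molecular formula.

C14H27FN2

Walk through each heavy atom and fill implicit hydrogens from standard valence (C 4, N 3, O 2, S 2, halogen 1):
  atom 1: N, bond orders sum to 1 (valence 3) → 2 H
  atom 2: C, bond orders sum to 3 (valence 4) → 1 H
  atom 3: C, bond orders sum to 2 (valence 4) → 2 H
  atom 4: C, bond orders sum to 1 (valence 4) → 3 H
  atom 5: C, bond orders sum to 2 (valence 4) → 2 H
  atom 6: C, bond orders sum to 2 (valence 4) → 2 H
  atom 7: C, bond orders sum to 2 (valence 4) → 2 H
  atom 8: C, bond orders sum to 2 (valence 4) → 2 H
  atom 9: C, bond orders sum to 3 (valence 4) → 1 H
  atom 10: C, bond orders sum to 4 (valence 4) → 0 H
  atom 11: N, bond orders sum to 3 (valence 3) → 0 H
  atom 12: C, bond orders sum to 2 (valence 4) → 2 H
  atom 13: C, bond orders sum to 2 (valence 4) → 2 H
  atom 14: C, bond orders sum to 2 (valence 4) → 2 H
  atom 15: C, bond orders sum to 2 (valence 4) → 2 H
  atom 16: C, bond orders sum to 2 (valence 4) → 2 H
  atom 17: F (halogen, monovalent) → 0 H
Totals → C:14, H:27, F:1, N:2.
In Hill order: C14H27FN2.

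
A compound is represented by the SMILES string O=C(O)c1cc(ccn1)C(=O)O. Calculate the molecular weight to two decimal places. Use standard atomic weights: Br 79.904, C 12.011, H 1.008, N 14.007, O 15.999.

167.12 g/mol

First, the molecular formula is C7H5NO4 (counting implicit H from valence).
  C: 7 × 12.011 = 84.077
  H: 5 × 1.008 = 5.040
  N: 1 × 14.007 = 14.007
  O: 4 × 15.999 = 63.996
Sum: 7×12.011 + 5×1.008 + 1×14.007 + 4×15.999 = 167.120 → 167.12 g/mol.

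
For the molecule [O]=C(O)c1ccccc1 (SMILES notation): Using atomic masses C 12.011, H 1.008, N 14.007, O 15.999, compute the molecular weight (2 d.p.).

122.12 g/mol

First, the molecular formula is C7H6O2 (counting implicit H from valence).
  C: 7 × 12.011 = 84.077
  H: 6 × 1.008 = 6.048
  O: 2 × 15.999 = 31.998
Sum: 7×12.011 + 6×1.008 + 2×15.999 = 122.123 → 122.12 g/mol.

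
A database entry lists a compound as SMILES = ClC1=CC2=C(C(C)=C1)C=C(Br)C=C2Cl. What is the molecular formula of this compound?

Walk through each heavy atom and fill implicit hydrogens from standard valence (C 4, N 3, O 2, S 2, halogen 1):
  atom 1: Cl (halogen, monovalent) → 0 H
  atom 2: C, bond orders sum to 4 (valence 4) → 0 H
  atom 3: C, bond orders sum to 3 (valence 4) → 1 H
  atom 4: C, bond orders sum to 4 (valence 4) → 0 H
  atom 5: C, bond orders sum to 4 (valence 4) → 0 H
  atom 6: C, bond orders sum to 4 (valence 4) → 0 H
  atom 7: C, bond orders sum to 1 (valence 4) → 3 H
  atom 8: C, bond orders sum to 3 (valence 4) → 1 H
  atom 9: C, bond orders sum to 3 (valence 4) → 1 H
  atom 10: C, bond orders sum to 4 (valence 4) → 0 H
  atom 11: Br (halogen, monovalent) → 0 H
  atom 12: C, bond orders sum to 3 (valence 4) → 1 H
  atom 13: C, bond orders sum to 4 (valence 4) → 0 H
  atom 14: Cl (halogen, monovalent) → 0 H
Totals → C:11, H:7, Br:1, Cl:2.
In Hill order: C11H7BrCl2.

C11H7BrCl2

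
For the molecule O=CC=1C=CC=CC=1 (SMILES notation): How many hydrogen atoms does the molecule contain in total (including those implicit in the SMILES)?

Walk through each heavy atom and fill implicit hydrogens from standard valence (C 4, N 3, O 2, S 2, halogen 1):
  atom 1: O, bond orders sum to 2 (valence 2) → 0 H
  atom 2: C, bond orders sum to 3 (valence 4) → 1 H
  atom 3: C, bond orders sum to 4 (valence 4) → 0 H
  atom 4: C, bond orders sum to 3 (valence 4) → 1 H
  atom 5: C, bond orders sum to 3 (valence 4) → 1 H
  atom 6: C, bond orders sum to 3 (valence 4) → 1 H
  atom 7: C, bond orders sum to 3 (valence 4) → 1 H
  atom 8: C, bond orders sum to 3 (valence 4) → 1 H
Total hydrogens: 6.

6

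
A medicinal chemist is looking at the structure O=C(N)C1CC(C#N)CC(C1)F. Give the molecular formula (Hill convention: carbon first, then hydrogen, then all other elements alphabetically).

Walk through each heavy atom and fill implicit hydrogens from standard valence (C 4, N 3, O 2, S 2, halogen 1):
  atom 1: O, bond orders sum to 2 (valence 2) → 0 H
  atom 2: C, bond orders sum to 4 (valence 4) → 0 H
  atom 3: N, bond orders sum to 1 (valence 3) → 2 H
  atom 4: C, bond orders sum to 3 (valence 4) → 1 H
  atom 5: C, bond orders sum to 2 (valence 4) → 2 H
  atom 6: C, bond orders sum to 3 (valence 4) → 1 H
  atom 7: C, bond orders sum to 4 (valence 4) → 0 H
  atom 8: N, bond orders sum to 3 (valence 3) → 0 H
  atom 9: C, bond orders sum to 2 (valence 4) → 2 H
  atom 10: C, bond orders sum to 3 (valence 4) → 1 H
  atom 11: C, bond orders sum to 2 (valence 4) → 2 H
  atom 12: F (halogen, monovalent) → 0 H
Totals → C:8, H:11, F:1, N:2, O:1.
In Hill order: C8H11FN2O.

C8H11FN2O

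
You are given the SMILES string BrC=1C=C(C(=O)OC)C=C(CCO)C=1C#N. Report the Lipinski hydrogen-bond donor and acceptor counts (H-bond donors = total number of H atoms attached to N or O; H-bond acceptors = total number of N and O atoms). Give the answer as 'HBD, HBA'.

1, 4

Donors: find every N or O and count the H atoms it carries.
  atom 6 (O): bond orders sum to 2 → 0 H
  atom 7 (O): bond orders sum to 2 → 0 H
  atom 13 (O): bond orders sum to 1 → 1 H
  atom 16 (N): bond orders sum to 3 → 0 H
Lipinski HBD = 1.
Acceptors: N atoms = 1, O atoms = 3 → HBA = 4.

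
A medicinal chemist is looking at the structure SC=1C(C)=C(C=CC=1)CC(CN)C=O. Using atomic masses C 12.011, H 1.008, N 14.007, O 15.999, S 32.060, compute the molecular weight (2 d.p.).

209.31 g/mol

First, the molecular formula is C11H15NOS (counting implicit H from valence).
  C: 11 × 12.011 = 132.121
  H: 15 × 1.008 = 15.120
  N: 1 × 14.007 = 14.007
  O: 1 × 15.999 = 15.999
  S: 1 × 32.060 = 32.060
Sum: 11×12.011 + 15×1.008 + 1×14.007 + 1×15.999 + 1×32.060 = 209.307 → 209.31 g/mol.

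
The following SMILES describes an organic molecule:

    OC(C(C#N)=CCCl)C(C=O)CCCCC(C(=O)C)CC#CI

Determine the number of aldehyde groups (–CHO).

The aldehyde motif appears at heavy-atom position 10 in the SMILES.
Other groups present: 1 alkene, 1 alkyne, 1 hydroxyl, 1 ketone, 1 nitrile.
Aldehyde count: 1.

1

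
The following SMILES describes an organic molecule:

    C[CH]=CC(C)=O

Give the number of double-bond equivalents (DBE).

2

Degree of unsaturation = (number of rings) + (number of π bonds).
Ring closures in the SMILES: 0.
π bonds: 2 double bonds (each 1 DoU) → 2 DoU from unsaturation.
Total DoU = 0 + 2 = 2.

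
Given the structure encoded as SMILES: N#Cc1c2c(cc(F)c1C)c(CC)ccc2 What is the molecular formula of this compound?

Walk through each heavy atom and fill implicit hydrogens from standard valence (C 4, N 3, O 2, S 2, halogen 1); for lowercase aromatic atoms, an aromatic c carries 1 H when it has two neighbours and 0 H with three, and aromatic n carries 0 H:
  atom 1: N, bond orders sum to 3 (valence 3) → 0 H
  atom 2: C, bond orders sum to 4 (valence 4) → 0 H
  atom 3: aromatic c, 3 neighbours → 0 H
  atom 4: aromatic c, 3 neighbours → 0 H
  atom 5: aromatic c, 3 neighbours → 0 H
  atom 6: aromatic c, 2 neighbours → 1 H
  atom 7: aromatic c, 3 neighbours → 0 H
  atom 8: F (halogen, monovalent) → 0 H
  atom 9: aromatic c, 3 neighbours → 0 H
  atom 10: C, bond orders sum to 1 (valence 4) → 3 H
  atom 11: aromatic c, 3 neighbours → 0 H
  atom 12: C, bond orders sum to 2 (valence 4) → 2 H
  atom 13: C, bond orders sum to 1 (valence 4) → 3 H
  atom 14: aromatic c, 2 neighbours → 1 H
  atom 15: aromatic c, 2 neighbours → 1 H
  atom 16: aromatic c, 2 neighbours → 1 H
Totals → C:14, H:12, F:1, N:1.
In Hill order: C14H12FN.

C14H12FN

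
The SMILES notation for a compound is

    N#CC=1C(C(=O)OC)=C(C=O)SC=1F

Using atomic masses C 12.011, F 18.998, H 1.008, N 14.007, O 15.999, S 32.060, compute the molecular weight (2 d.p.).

213.18 g/mol

First, the molecular formula is C8H4FNO3S (counting implicit H from valence).
  C: 8 × 12.011 = 96.088
  F: 1 × 18.998 = 18.998
  H: 4 × 1.008 = 4.032
  N: 1 × 14.007 = 14.007
  O: 3 × 15.999 = 47.997
  S: 1 × 32.060 = 32.060
Sum: 8×12.011 + 1×18.998 + 4×1.008 + 1×14.007 + 3×15.999 + 1×32.060 = 213.182 → 213.18 g/mol.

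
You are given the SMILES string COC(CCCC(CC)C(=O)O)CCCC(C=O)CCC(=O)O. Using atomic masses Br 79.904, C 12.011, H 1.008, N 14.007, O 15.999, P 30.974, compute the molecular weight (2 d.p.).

330.42 g/mol

First, the molecular formula is C17H30O6 (counting implicit H from valence).
  C: 17 × 12.011 = 204.187
  H: 30 × 1.008 = 30.240
  O: 6 × 15.999 = 95.994
Sum: 17×12.011 + 30×1.008 + 6×15.999 = 330.421 → 330.42 g/mol.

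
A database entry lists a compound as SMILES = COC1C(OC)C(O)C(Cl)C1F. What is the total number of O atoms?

3

Scan the SMILES for O atoms (remember two-letter symbols like Cl and Br are single atoms).
Oxygen count: 3.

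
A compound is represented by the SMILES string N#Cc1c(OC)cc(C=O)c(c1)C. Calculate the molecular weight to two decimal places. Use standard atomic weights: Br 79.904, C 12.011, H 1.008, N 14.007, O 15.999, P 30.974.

175.19 g/mol

First, the molecular formula is C10H9NO2 (counting implicit H from valence).
  C: 10 × 12.011 = 120.110
  H: 9 × 1.008 = 9.072
  N: 1 × 14.007 = 14.007
  O: 2 × 15.999 = 31.998
Sum: 10×12.011 + 9×1.008 + 1×14.007 + 2×15.999 = 175.187 → 175.19 g/mol.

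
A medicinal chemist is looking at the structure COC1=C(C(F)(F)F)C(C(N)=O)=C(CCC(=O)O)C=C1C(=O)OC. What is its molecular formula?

Walk through each heavy atom and fill implicit hydrogens from standard valence (C 4, N 3, O 2, S 2, halogen 1):
  atom 1: C, bond orders sum to 1 (valence 4) → 3 H
  atom 2: O, bond orders sum to 2 (valence 2) → 0 H
  atom 3: C, bond orders sum to 4 (valence 4) → 0 H
  atom 4: C, bond orders sum to 4 (valence 4) → 0 H
  atom 5: C, bond orders sum to 4 (valence 4) → 0 H
  atom 6: F (halogen, monovalent) → 0 H
  atom 7: F (halogen, monovalent) → 0 H
  atom 8: F (halogen, monovalent) → 0 H
  atom 9: C, bond orders sum to 4 (valence 4) → 0 H
  atom 10: C, bond orders sum to 4 (valence 4) → 0 H
  atom 11: N, bond orders sum to 1 (valence 3) → 2 H
  atom 12: O, bond orders sum to 2 (valence 2) → 0 H
  atom 13: C, bond orders sum to 4 (valence 4) → 0 H
  atom 14: C, bond orders sum to 2 (valence 4) → 2 H
  atom 15: C, bond orders sum to 2 (valence 4) → 2 H
  atom 16: C, bond orders sum to 4 (valence 4) → 0 H
  atom 17: O, bond orders sum to 2 (valence 2) → 0 H
  atom 18: O, bond orders sum to 1 (valence 2) → 1 H
  atom 19: C, bond orders sum to 3 (valence 4) → 1 H
  atom 20: C, bond orders sum to 4 (valence 4) → 0 H
  atom 21: C, bond orders sum to 4 (valence 4) → 0 H
  atom 22: O, bond orders sum to 2 (valence 2) → 0 H
  atom 23: O, bond orders sum to 2 (valence 2) → 0 H
  atom 24: C, bond orders sum to 1 (valence 4) → 3 H
Totals → C:14, H:14, F:3, N:1, O:6.

C14H14F3NO6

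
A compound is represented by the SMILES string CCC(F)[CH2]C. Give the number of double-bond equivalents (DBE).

Degree of unsaturation = (number of rings) + (number of π bonds).
Ring closures in the SMILES: 0.
π bonds: none → 0 DoU from unsaturation.
Total DoU = 0 + 0 = 0.

0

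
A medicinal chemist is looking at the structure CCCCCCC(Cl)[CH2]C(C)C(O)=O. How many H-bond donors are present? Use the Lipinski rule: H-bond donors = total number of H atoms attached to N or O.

Donors: find every N or O and count the H atoms it carries.
  atom 13 (O): bond orders sum to 1 → 1 H
  atom 14 (O): bond orders sum to 2 → 0 H
Lipinski HBD = 1.

1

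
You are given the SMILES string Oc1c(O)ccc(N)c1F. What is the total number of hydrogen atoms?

6

Walk through each heavy atom and fill implicit hydrogens from standard valence (C 4, N 3, O 2, S 2, halogen 1); for lowercase aromatic atoms, an aromatic c carries 1 H when it has two neighbours and 0 H with three, and aromatic n carries 0 H:
  atom 1: O, bond orders sum to 1 (valence 2) → 1 H
  atom 2: aromatic c, 3 neighbours → 0 H
  atom 3: aromatic c, 3 neighbours → 0 H
  atom 4: O, bond orders sum to 1 (valence 2) → 1 H
  atom 5: aromatic c, 2 neighbours → 1 H
  atom 6: aromatic c, 2 neighbours → 1 H
  atom 7: aromatic c, 3 neighbours → 0 H
  atom 8: N, bond orders sum to 1 (valence 3) → 2 H
  atom 9: aromatic c, 3 neighbours → 0 H
  atom 10: F (halogen, monovalent) → 0 H
Total hydrogens: 6.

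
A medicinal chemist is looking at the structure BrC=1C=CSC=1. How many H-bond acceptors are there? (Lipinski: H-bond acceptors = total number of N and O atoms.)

0

N atoms: 0; O atoms: 0.
Lipinski HBA = 0 + 0 = 0.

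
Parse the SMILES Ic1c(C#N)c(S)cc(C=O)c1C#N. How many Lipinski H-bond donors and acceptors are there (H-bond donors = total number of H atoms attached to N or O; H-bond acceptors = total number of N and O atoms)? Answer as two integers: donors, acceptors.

Donors: find every N or O and count the H atoms it carries.
  atom 5 (N): bond orders sum to 3 → 0 H
  atom 11 (O): bond orders sum to 2 → 0 H
  atom 14 (N): bond orders sum to 3 → 0 H
Lipinski HBD = 0.
Acceptors: N atoms = 2, O atoms = 1 → HBA = 3.

0, 3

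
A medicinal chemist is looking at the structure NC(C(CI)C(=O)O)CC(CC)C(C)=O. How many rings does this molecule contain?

In SMILES, each pair of matching ring-closure digits denotes one ring-closing bond; the number of such bonds equals the number of independent rings.
Ring-closure bonds here: 0.

0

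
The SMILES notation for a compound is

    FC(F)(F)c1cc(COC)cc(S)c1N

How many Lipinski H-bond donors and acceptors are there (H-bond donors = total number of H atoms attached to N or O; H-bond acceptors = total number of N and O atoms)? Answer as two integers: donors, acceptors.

Donors: find every N or O and count the H atoms it carries.
  atom 9 (O): bond orders sum to 2 → 0 H
  atom 15 (N): bond orders sum to 1 → 2 H
Lipinski HBD = 2.
Acceptors: N atoms = 1, O atoms = 1 → HBA = 2.

2, 2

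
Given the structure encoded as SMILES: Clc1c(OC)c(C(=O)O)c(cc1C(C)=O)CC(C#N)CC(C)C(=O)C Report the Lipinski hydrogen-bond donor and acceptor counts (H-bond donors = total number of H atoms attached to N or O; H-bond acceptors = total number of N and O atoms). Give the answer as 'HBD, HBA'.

1, 6

Donors: find every N or O and count the H atoms it carries.
  atom 4 (O): bond orders sum to 2 → 0 H
  atom 8 (O): bond orders sum to 2 → 0 H
  atom 9 (O): bond orders sum to 1 → 1 H
  atom 15 (O): bond orders sum to 2 → 0 H
  atom 19 (N): bond orders sum to 3 → 0 H
  atom 24 (O): bond orders sum to 2 → 0 H
Lipinski HBD = 1.
Acceptors: N atoms = 1, O atoms = 5 → HBA = 6.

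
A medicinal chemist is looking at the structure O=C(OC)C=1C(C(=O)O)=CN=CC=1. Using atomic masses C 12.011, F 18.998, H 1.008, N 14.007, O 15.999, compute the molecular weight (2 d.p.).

First, the molecular formula is C8H7NO4 (counting implicit H from valence).
  C: 8 × 12.011 = 96.088
  H: 7 × 1.008 = 7.056
  N: 1 × 14.007 = 14.007
  O: 4 × 15.999 = 63.996
Sum: 8×12.011 + 7×1.008 + 1×14.007 + 4×15.999 = 181.147 → 181.15 g/mol.

181.15 g/mol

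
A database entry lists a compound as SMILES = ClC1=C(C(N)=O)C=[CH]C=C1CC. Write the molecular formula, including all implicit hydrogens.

C9H10ClNO

Walk through each heavy atom and fill implicit hydrogens from standard valence (C 4, N 3, O 2, S 2, halogen 1):
  atom 1: Cl (halogen, monovalent) → 0 H
  atom 2: C, bond orders sum to 4 (valence 4) → 0 H
  atom 3: C, bond orders sum to 4 (valence 4) → 0 H
  atom 4: C, bond orders sum to 4 (valence 4) → 0 H
  atom 5: N, bond orders sum to 1 (valence 3) → 2 H
  atom 6: O, bond orders sum to 2 (valence 2) → 0 H
  atom 7: C, bond orders sum to 3 (valence 4) → 1 H
  atom 8: C with explicit H count 1
  atom 9: C, bond orders sum to 3 (valence 4) → 1 H
  atom 10: C, bond orders sum to 4 (valence 4) → 0 H
  atom 11: C, bond orders sum to 2 (valence 4) → 2 H
  atom 12: C, bond orders sum to 1 (valence 4) → 3 H
Totals → C:9, H:10, Cl:1, N:1, O:1.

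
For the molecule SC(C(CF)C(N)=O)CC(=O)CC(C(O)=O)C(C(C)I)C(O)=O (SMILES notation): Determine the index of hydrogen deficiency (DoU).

4

Molecular formula: C13H19FINO6S.
DoU = (2C + 2 + N − H − X) / 2, where X is the halogen count and O/S are ignored.
    = (2·13 + 2 + 1 − 19 − 2) / 2 = 8 / 2 = 4.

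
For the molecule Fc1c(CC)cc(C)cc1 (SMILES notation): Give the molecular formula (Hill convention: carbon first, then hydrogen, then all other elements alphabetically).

Walk through each heavy atom and fill implicit hydrogens from standard valence (C 4, N 3, O 2, S 2, halogen 1); for lowercase aromatic atoms, an aromatic c carries 1 H when it has two neighbours and 0 H with three, and aromatic n carries 0 H:
  atom 1: F (halogen, monovalent) → 0 H
  atom 2: aromatic c, 3 neighbours → 0 H
  atom 3: aromatic c, 3 neighbours → 0 H
  atom 4: C, bond orders sum to 2 (valence 4) → 2 H
  atom 5: C, bond orders sum to 1 (valence 4) → 3 H
  atom 6: aromatic c, 2 neighbours → 1 H
  atom 7: aromatic c, 3 neighbours → 0 H
  atom 8: C, bond orders sum to 1 (valence 4) → 3 H
  atom 9: aromatic c, 2 neighbours → 1 H
  atom 10: aromatic c, 2 neighbours → 1 H
Totals → C:9, H:11, F:1.

C9H11F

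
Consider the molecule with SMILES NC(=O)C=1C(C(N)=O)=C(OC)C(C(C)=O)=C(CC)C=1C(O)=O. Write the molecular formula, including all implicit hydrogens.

Walk through each heavy atom and fill implicit hydrogens from standard valence (C 4, N 3, O 2, S 2, halogen 1):
  atom 1: N, bond orders sum to 1 (valence 3) → 2 H
  atom 2: C, bond orders sum to 4 (valence 4) → 0 H
  atom 3: O, bond orders sum to 2 (valence 2) → 0 H
  atom 4: C, bond orders sum to 4 (valence 4) → 0 H
  atom 5: C, bond orders sum to 4 (valence 4) → 0 H
  atom 6: C, bond orders sum to 4 (valence 4) → 0 H
  atom 7: N, bond orders sum to 1 (valence 3) → 2 H
  atom 8: O, bond orders sum to 2 (valence 2) → 0 H
  atom 9: C, bond orders sum to 4 (valence 4) → 0 H
  atom 10: O, bond orders sum to 2 (valence 2) → 0 H
  atom 11: C, bond orders sum to 1 (valence 4) → 3 H
  atom 12: C, bond orders sum to 4 (valence 4) → 0 H
  atom 13: C, bond orders sum to 4 (valence 4) → 0 H
  atom 14: C, bond orders sum to 1 (valence 4) → 3 H
  atom 15: O, bond orders sum to 2 (valence 2) → 0 H
  atom 16: C, bond orders sum to 4 (valence 4) → 0 H
  atom 17: C, bond orders sum to 2 (valence 4) → 2 H
  atom 18: C, bond orders sum to 1 (valence 4) → 3 H
  atom 19: C, bond orders sum to 4 (valence 4) → 0 H
  atom 20: C, bond orders sum to 4 (valence 4) → 0 H
  atom 21: O, bond orders sum to 1 (valence 2) → 1 H
  atom 22: O, bond orders sum to 2 (valence 2) → 0 H
Totals → C:14, H:16, N:2, O:6.
In Hill order: C14H16N2O6.

C14H16N2O6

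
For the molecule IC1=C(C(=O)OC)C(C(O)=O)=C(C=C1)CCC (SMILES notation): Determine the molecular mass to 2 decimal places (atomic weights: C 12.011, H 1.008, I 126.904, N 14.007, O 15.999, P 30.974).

First, the molecular formula is C12H13IO4 (counting implicit H from valence).
  C: 12 × 12.011 = 144.132
  H: 13 × 1.008 = 13.104
  I: 1 × 126.904 = 126.904
  O: 4 × 15.999 = 63.996
Sum: 12×12.011 + 13×1.008 + 1×126.904 + 4×15.999 = 348.136 → 348.14 g/mol.

348.14 g/mol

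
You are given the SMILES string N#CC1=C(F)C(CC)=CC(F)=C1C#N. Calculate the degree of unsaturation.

Degree of unsaturation = (number of rings) + (number of π bonds).
Ring closures in the SMILES: 1.
π bonds: 3 double bonds (each 1 DoU), 2 triple bonds (each 2 DoU) → 7 DoU from unsaturation.
Total DoU = 1 + 7 = 8.

8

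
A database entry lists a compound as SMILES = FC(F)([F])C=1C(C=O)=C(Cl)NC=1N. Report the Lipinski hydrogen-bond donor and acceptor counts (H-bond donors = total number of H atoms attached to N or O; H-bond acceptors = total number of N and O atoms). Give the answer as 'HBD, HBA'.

3, 3

Donors: find every N or O and count the H atoms it carries.
  atom 8 (O): bond orders sum to 2 → 0 H
  atom 11 (N): bond orders sum to 2 → 1 H
  atom 13 (N): bond orders sum to 1 → 2 H
Lipinski HBD = 3.
Acceptors: N atoms = 2, O atoms = 1 → HBA = 3.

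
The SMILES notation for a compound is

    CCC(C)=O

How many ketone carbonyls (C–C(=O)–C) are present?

The ketone motif appears at heavy-atom position 3 in the SMILES.
Ketone count: 1.

1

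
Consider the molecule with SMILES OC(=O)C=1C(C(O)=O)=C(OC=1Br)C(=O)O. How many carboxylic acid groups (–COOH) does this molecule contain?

3

The carboxylic acid motif appears at heavy-atom positions 2, 6, 13 in the SMILES.
Carboxylic acid count: 3.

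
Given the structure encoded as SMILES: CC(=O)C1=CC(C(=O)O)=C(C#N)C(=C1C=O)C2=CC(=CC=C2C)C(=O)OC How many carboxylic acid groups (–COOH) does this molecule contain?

The carboxylic acid motif appears at heavy-atom position 7 in the SMILES.
Other groups present: 1 aldehyde, 1 ester, 1 ketone, 1 nitrile.
Carboxylic acid count: 1.

1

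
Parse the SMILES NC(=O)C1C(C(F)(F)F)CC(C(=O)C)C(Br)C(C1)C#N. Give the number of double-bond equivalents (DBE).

Degree of unsaturation = (number of rings) + (number of π bonds).
Ring closures in the SMILES: 1.
π bonds: 2 double bonds (each 1 DoU), 1 triple bond (each 2 DoU) → 4 DoU from unsaturation.
Total DoU = 1 + 4 = 5.

5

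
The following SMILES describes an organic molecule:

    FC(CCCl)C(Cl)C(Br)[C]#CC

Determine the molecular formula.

C8H10BrCl2F

Walk through each heavy atom and fill implicit hydrogens from standard valence (C 4, N 3, O 2, S 2, halogen 1):
  atom 1: F (halogen, monovalent) → 0 H
  atom 2: C, bond orders sum to 3 (valence 4) → 1 H
  atom 3: C, bond orders sum to 2 (valence 4) → 2 H
  atom 4: C, bond orders sum to 2 (valence 4) → 2 H
  atom 5: Cl (halogen, monovalent) → 0 H
  atom 6: C, bond orders sum to 3 (valence 4) → 1 H
  atom 7: Cl (halogen, monovalent) → 0 H
  atom 8: C, bond orders sum to 3 (valence 4) → 1 H
  atom 9: Br (halogen, monovalent) → 0 H
  atom 10: C with explicit H count 0
  atom 11: C, bond orders sum to 4 (valence 4) → 0 H
  atom 12: C, bond orders sum to 1 (valence 4) → 3 H
Totals → C:8, H:10, Br:1, Cl:2, F:1.
In Hill order: C8H10BrCl2F.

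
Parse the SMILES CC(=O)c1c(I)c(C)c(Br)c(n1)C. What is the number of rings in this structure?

1

In SMILES, each pair of matching ring-closure digits denotes one ring-closing bond; the number of such bonds equals the number of independent rings.
Ring-closure bonds here: 1.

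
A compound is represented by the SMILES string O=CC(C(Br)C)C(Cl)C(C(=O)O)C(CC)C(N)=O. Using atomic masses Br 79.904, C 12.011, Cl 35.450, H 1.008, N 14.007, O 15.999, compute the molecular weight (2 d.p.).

First, the molecular formula is C11H17BrClNO4 (counting implicit H from valence).
  Br: 1 × 79.904 = 79.904
  C: 11 × 12.011 = 132.121
  Cl: 1 × 35.450 = 35.450
  H: 17 × 1.008 = 17.136
  N: 1 × 14.007 = 14.007
  O: 4 × 15.999 = 63.996
Sum: 1×79.904 + 11×12.011 + 1×35.450 + 17×1.008 + 1×14.007 + 4×15.999 = 342.614 → 342.61 g/mol.

342.61 g/mol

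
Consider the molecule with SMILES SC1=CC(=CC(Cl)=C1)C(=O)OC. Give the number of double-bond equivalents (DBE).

Degree of unsaturation = (number of rings) + (number of π bonds).
Ring closures in the SMILES: 1.
π bonds: 4 double bonds (each 1 DoU) → 4 DoU from unsaturation.
Total DoU = 1 + 4 = 5.

5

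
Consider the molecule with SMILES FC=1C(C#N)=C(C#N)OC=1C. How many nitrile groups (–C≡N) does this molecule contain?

2

The nitrile motif appears at heavy-atom positions 4, 7 in the SMILES.
Nitrile count: 2.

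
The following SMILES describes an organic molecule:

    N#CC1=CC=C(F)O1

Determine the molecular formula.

Walk through each heavy atom and fill implicit hydrogens from standard valence (C 4, N 3, O 2, S 2, halogen 1):
  atom 1: N, bond orders sum to 3 (valence 3) → 0 H
  atom 2: C, bond orders sum to 4 (valence 4) → 0 H
  atom 3: C, bond orders sum to 4 (valence 4) → 0 H
  atom 4: C, bond orders sum to 3 (valence 4) → 1 H
  atom 5: C, bond orders sum to 3 (valence 4) → 1 H
  atom 6: C, bond orders sum to 4 (valence 4) → 0 H
  atom 7: F (halogen, monovalent) → 0 H
  atom 8: O, bond orders sum to 2 (valence 2) → 0 H
Totals → C:5, H:2, F:1, N:1, O:1.

C5H2FNO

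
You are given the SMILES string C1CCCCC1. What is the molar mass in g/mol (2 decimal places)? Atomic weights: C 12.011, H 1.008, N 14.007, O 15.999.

First, the molecular formula is C6H12 (counting implicit H from valence).
  C: 6 × 12.011 = 72.066
  H: 12 × 1.008 = 12.096
Sum: 6×12.011 + 12×1.008 = 84.162 → 84.16 g/mol.

84.16 g/mol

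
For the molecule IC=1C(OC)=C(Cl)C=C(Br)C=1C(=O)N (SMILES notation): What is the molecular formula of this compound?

C8H6BrClINO2

Walk through each heavy atom and fill implicit hydrogens from standard valence (C 4, N 3, O 2, S 2, halogen 1):
  atom 1: I (halogen, monovalent) → 0 H
  atom 2: C, bond orders sum to 4 (valence 4) → 0 H
  atom 3: C, bond orders sum to 4 (valence 4) → 0 H
  atom 4: O, bond orders sum to 2 (valence 2) → 0 H
  atom 5: C, bond orders sum to 1 (valence 4) → 3 H
  atom 6: C, bond orders sum to 4 (valence 4) → 0 H
  atom 7: Cl (halogen, monovalent) → 0 H
  atom 8: C, bond orders sum to 3 (valence 4) → 1 H
  atom 9: C, bond orders sum to 4 (valence 4) → 0 H
  atom 10: Br (halogen, monovalent) → 0 H
  atom 11: C, bond orders sum to 4 (valence 4) → 0 H
  atom 12: C, bond orders sum to 4 (valence 4) → 0 H
  atom 13: O, bond orders sum to 2 (valence 2) → 0 H
  atom 14: N, bond orders sum to 1 (valence 3) → 2 H
Totals → C:8, H:6, Br:1, Cl:1, I:1, N:1, O:2.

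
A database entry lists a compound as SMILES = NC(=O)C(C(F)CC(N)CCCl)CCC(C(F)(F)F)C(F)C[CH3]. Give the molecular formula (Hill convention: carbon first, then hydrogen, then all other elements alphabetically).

C14H24ClF5N2O

Walk through each heavy atom and fill implicit hydrogens from standard valence (C 4, N 3, O 2, S 2, halogen 1):
  atom 1: N, bond orders sum to 1 (valence 3) → 2 H
  atom 2: C, bond orders sum to 4 (valence 4) → 0 H
  atom 3: O, bond orders sum to 2 (valence 2) → 0 H
  atom 4: C, bond orders sum to 3 (valence 4) → 1 H
  atom 5: C, bond orders sum to 3 (valence 4) → 1 H
  atom 6: F (halogen, monovalent) → 0 H
  atom 7: C, bond orders sum to 2 (valence 4) → 2 H
  atom 8: C, bond orders sum to 3 (valence 4) → 1 H
  atom 9: N, bond orders sum to 1 (valence 3) → 2 H
  atom 10: C, bond orders sum to 2 (valence 4) → 2 H
  atom 11: C, bond orders sum to 2 (valence 4) → 2 H
  atom 12: Cl (halogen, monovalent) → 0 H
  atom 13: C, bond orders sum to 2 (valence 4) → 2 H
  atom 14: C, bond orders sum to 2 (valence 4) → 2 H
  atom 15: C, bond orders sum to 3 (valence 4) → 1 H
  atom 16: C, bond orders sum to 4 (valence 4) → 0 H
  atom 17: F (halogen, monovalent) → 0 H
  atom 18: F (halogen, monovalent) → 0 H
  atom 19: F (halogen, monovalent) → 0 H
  atom 20: C, bond orders sum to 3 (valence 4) → 1 H
  atom 21: F (halogen, monovalent) → 0 H
  atom 22: C, bond orders sum to 2 (valence 4) → 2 H
  atom 23: C with explicit H count 3
Totals → C:14, H:24, Cl:1, F:5, N:2, O:1.
In Hill order: C14H24ClF5N2O.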